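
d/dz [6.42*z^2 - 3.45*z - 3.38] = 12.84*z - 3.45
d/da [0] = 0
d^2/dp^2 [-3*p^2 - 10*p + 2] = -6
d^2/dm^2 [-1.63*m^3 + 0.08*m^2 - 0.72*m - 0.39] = 0.16 - 9.78*m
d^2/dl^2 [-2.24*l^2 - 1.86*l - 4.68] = -4.48000000000000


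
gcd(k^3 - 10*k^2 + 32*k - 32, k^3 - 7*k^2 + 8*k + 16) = k^2 - 8*k + 16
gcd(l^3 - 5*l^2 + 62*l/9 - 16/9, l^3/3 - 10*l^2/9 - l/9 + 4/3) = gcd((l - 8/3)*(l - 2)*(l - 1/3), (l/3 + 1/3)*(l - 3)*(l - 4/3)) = 1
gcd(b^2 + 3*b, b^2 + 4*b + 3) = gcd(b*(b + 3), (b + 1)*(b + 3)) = b + 3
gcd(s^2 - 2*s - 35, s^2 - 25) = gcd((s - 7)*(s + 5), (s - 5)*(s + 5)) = s + 5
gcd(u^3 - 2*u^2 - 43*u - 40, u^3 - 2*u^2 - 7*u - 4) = u + 1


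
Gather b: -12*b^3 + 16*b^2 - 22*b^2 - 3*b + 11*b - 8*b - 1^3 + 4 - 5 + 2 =-12*b^3 - 6*b^2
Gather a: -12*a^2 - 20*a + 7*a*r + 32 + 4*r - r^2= -12*a^2 + a*(7*r - 20) - r^2 + 4*r + 32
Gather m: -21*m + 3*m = -18*m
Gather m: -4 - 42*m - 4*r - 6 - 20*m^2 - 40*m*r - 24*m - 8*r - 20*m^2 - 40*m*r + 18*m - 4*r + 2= -40*m^2 + m*(-80*r - 48) - 16*r - 8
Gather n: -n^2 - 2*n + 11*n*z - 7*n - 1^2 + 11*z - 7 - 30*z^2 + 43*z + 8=-n^2 + n*(11*z - 9) - 30*z^2 + 54*z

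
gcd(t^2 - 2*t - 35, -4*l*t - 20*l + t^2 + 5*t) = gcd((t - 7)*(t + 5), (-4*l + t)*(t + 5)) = t + 5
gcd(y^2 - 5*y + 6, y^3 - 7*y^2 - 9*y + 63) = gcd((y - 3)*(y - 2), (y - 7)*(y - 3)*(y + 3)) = y - 3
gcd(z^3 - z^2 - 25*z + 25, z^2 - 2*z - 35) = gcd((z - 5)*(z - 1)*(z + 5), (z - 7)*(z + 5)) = z + 5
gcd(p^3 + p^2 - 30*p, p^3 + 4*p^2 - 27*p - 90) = p^2 + p - 30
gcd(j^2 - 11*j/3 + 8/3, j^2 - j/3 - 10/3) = 1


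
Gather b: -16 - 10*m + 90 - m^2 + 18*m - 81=-m^2 + 8*m - 7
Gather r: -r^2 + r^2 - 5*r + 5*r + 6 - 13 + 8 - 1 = 0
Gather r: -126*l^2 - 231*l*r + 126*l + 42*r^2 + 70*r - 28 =-126*l^2 + 126*l + 42*r^2 + r*(70 - 231*l) - 28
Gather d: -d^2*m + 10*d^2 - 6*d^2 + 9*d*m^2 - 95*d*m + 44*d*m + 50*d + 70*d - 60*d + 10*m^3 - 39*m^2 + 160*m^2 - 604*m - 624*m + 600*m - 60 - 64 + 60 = d^2*(4 - m) + d*(9*m^2 - 51*m + 60) + 10*m^3 + 121*m^2 - 628*m - 64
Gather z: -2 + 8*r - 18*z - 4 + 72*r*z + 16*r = 24*r + z*(72*r - 18) - 6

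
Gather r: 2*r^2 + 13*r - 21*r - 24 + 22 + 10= 2*r^2 - 8*r + 8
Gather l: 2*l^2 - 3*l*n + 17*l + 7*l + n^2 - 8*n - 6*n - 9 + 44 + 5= 2*l^2 + l*(24 - 3*n) + n^2 - 14*n + 40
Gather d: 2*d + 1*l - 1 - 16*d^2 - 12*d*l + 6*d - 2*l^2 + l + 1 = -16*d^2 + d*(8 - 12*l) - 2*l^2 + 2*l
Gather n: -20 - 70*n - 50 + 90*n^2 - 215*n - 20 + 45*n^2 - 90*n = 135*n^2 - 375*n - 90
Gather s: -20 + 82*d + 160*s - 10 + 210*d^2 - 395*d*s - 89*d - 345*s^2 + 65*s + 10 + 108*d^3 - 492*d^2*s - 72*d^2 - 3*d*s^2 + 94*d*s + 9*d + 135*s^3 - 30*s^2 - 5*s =108*d^3 + 138*d^2 + 2*d + 135*s^3 + s^2*(-3*d - 375) + s*(-492*d^2 - 301*d + 220) - 20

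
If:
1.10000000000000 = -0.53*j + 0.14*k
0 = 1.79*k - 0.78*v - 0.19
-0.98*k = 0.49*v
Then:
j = -2.06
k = 0.06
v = -0.11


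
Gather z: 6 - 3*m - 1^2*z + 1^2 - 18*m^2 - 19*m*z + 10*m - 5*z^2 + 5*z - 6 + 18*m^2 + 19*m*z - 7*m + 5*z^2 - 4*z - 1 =0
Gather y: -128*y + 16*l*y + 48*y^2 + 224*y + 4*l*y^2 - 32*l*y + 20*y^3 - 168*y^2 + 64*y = 20*y^3 + y^2*(4*l - 120) + y*(160 - 16*l)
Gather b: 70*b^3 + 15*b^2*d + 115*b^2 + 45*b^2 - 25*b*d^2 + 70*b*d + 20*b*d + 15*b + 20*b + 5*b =70*b^3 + b^2*(15*d + 160) + b*(-25*d^2 + 90*d + 40)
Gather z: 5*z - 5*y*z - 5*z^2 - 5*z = -5*y*z - 5*z^2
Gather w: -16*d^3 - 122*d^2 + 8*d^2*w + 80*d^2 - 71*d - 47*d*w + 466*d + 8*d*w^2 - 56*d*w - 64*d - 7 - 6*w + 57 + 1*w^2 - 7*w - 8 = -16*d^3 - 42*d^2 + 331*d + w^2*(8*d + 1) + w*(8*d^2 - 103*d - 13) + 42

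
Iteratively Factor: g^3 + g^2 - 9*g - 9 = (g + 1)*(g^2 - 9) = (g + 1)*(g + 3)*(g - 3)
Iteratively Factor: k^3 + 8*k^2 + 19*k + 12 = (k + 4)*(k^2 + 4*k + 3) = (k + 3)*(k + 4)*(k + 1)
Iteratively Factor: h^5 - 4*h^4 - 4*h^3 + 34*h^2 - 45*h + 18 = (h - 3)*(h^4 - h^3 - 7*h^2 + 13*h - 6) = (h - 3)*(h + 3)*(h^3 - 4*h^2 + 5*h - 2) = (h - 3)*(h - 2)*(h + 3)*(h^2 - 2*h + 1) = (h - 3)*(h - 2)*(h - 1)*(h + 3)*(h - 1)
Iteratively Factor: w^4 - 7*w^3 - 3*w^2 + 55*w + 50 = (w - 5)*(w^3 - 2*w^2 - 13*w - 10) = (w - 5)*(w + 1)*(w^2 - 3*w - 10) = (w - 5)^2*(w + 1)*(w + 2)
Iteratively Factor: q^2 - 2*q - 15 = (q - 5)*(q + 3)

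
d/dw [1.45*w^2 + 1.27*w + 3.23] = 2.9*w + 1.27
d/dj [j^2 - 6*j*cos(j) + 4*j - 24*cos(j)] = 6*j*sin(j) + 2*j + 24*sin(j) - 6*cos(j) + 4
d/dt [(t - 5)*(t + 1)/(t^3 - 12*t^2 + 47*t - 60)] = (-t^2 - 2*t + 19)/(t^4 - 14*t^3 + 73*t^2 - 168*t + 144)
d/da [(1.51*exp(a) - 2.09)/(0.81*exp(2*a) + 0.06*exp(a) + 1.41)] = (-1.2231*exp(2*a) + 3.3858*exp(a) + 2.2545)*exp(a)/(0.6561*exp(4*a) + 0.0972*exp(3*a) + 2.2878*exp(2*a) + 0.1692*exp(a) + 1.9881)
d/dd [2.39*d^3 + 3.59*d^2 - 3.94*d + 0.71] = 7.17*d^2 + 7.18*d - 3.94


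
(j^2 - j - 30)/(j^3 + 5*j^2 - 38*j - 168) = (j + 5)/(j^2 + 11*j + 28)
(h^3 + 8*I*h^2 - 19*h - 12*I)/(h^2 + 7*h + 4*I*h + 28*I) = (h^2 + 4*I*h - 3)/(h + 7)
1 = 1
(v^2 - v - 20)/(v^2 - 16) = (v - 5)/(v - 4)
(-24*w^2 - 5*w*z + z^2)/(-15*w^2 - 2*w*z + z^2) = (-8*w + z)/(-5*w + z)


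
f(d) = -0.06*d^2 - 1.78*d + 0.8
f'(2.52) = -2.08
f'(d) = -0.12*d - 1.78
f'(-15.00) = 0.02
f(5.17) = -10.01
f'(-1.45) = -1.61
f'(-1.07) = -1.65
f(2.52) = -4.07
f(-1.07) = 2.64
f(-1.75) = 3.73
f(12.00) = -29.20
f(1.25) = -1.52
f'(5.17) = -2.40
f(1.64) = -2.28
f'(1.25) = -1.93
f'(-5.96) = -1.06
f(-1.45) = 3.25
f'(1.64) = -1.98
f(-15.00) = 14.00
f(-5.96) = 9.28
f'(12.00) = -3.22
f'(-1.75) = -1.57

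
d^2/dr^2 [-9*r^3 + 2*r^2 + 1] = 4 - 54*r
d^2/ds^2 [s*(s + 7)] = 2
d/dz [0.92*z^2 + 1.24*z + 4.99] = 1.84*z + 1.24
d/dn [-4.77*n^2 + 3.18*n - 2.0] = 3.18 - 9.54*n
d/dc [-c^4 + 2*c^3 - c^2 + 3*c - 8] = -4*c^3 + 6*c^2 - 2*c + 3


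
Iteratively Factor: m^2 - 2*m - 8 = (m - 4)*(m + 2)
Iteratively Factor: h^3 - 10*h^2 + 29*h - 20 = (h - 5)*(h^2 - 5*h + 4) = (h - 5)*(h - 1)*(h - 4)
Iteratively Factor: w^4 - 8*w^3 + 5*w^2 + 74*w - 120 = (w + 3)*(w^3 - 11*w^2 + 38*w - 40) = (w - 5)*(w + 3)*(w^2 - 6*w + 8) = (w - 5)*(w - 4)*(w + 3)*(w - 2)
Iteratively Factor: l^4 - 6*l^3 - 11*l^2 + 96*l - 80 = (l - 1)*(l^3 - 5*l^2 - 16*l + 80) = (l - 1)*(l + 4)*(l^2 - 9*l + 20) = (l - 5)*(l - 1)*(l + 4)*(l - 4)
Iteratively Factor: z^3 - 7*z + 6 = (z + 3)*(z^2 - 3*z + 2) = (z - 1)*(z + 3)*(z - 2)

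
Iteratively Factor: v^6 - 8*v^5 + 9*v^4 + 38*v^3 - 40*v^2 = (v - 1)*(v^5 - 7*v^4 + 2*v^3 + 40*v^2) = v*(v - 1)*(v^4 - 7*v^3 + 2*v^2 + 40*v) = v*(v - 4)*(v - 1)*(v^3 - 3*v^2 - 10*v) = v*(v - 5)*(v - 4)*(v - 1)*(v^2 + 2*v) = v^2*(v - 5)*(v - 4)*(v - 1)*(v + 2)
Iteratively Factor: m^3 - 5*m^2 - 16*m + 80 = (m - 4)*(m^2 - m - 20) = (m - 4)*(m + 4)*(m - 5)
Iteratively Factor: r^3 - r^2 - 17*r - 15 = (r + 3)*(r^2 - 4*r - 5) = (r + 1)*(r + 3)*(r - 5)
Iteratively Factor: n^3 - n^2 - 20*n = (n)*(n^2 - n - 20) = n*(n + 4)*(n - 5)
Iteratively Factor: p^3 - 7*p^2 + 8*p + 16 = (p - 4)*(p^2 - 3*p - 4) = (p - 4)*(p + 1)*(p - 4)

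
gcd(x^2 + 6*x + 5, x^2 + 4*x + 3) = x + 1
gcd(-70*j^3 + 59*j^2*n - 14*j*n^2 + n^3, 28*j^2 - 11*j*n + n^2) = 7*j - n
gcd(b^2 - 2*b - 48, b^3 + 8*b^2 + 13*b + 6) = b + 6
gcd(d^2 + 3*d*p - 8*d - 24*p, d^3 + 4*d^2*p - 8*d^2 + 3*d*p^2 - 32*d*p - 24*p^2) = d^2 + 3*d*p - 8*d - 24*p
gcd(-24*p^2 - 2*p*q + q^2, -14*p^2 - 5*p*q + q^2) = 1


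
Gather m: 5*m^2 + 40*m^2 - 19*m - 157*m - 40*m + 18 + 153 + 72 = 45*m^2 - 216*m + 243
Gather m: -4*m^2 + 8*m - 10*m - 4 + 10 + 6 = -4*m^2 - 2*m + 12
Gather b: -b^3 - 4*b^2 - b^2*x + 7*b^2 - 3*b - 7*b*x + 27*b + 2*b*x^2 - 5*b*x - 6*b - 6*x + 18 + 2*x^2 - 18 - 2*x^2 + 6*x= -b^3 + b^2*(3 - x) + b*(2*x^2 - 12*x + 18)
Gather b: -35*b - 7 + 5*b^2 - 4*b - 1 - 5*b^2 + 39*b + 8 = 0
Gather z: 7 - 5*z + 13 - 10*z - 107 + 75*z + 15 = 60*z - 72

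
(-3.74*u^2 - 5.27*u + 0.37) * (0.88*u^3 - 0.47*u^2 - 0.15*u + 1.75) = -3.2912*u^5 - 2.8798*u^4 + 3.3635*u^3 - 5.9284*u^2 - 9.278*u + 0.6475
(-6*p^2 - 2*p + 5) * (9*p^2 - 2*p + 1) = -54*p^4 - 6*p^3 + 43*p^2 - 12*p + 5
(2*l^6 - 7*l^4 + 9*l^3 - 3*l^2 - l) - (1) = 2*l^6 - 7*l^4 + 9*l^3 - 3*l^2 - l - 1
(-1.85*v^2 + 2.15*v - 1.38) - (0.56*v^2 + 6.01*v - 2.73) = -2.41*v^2 - 3.86*v + 1.35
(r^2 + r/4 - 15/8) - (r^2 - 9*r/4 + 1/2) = 5*r/2 - 19/8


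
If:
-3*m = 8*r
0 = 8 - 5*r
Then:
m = -64/15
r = 8/5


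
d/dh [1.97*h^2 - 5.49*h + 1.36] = 3.94*h - 5.49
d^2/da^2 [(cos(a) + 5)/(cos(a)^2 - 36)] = (8*(cos(a) + 5)*sin(a)^2*cos(a)^2 - (cos(a)^2 - 36)^2*cos(a) + 2*(cos(a)^2 - 36)*(5*cos(2*a) + cos(3*a)))/(cos(a)^2 - 36)^3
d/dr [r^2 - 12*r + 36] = 2*r - 12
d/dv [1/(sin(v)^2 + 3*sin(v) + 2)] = -(2*sin(v) + 3)*cos(v)/(sin(v)^2 + 3*sin(v) + 2)^2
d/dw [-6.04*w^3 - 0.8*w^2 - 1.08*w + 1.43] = -18.12*w^2 - 1.6*w - 1.08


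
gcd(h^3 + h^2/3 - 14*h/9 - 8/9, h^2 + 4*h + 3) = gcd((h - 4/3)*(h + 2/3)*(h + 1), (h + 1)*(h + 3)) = h + 1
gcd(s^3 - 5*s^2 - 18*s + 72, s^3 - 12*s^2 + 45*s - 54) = s^2 - 9*s + 18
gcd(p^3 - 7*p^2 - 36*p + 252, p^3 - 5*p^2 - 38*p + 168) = p^2 - p - 42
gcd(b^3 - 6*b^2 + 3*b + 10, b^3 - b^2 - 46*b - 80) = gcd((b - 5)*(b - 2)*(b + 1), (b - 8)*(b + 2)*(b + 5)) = 1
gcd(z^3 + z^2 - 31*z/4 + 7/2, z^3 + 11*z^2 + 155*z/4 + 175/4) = z + 7/2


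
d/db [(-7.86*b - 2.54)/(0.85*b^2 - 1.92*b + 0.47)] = (6.681*b^2 + 4.318*b - 8.571)/(0.7225*b^4 - 3.264*b^3 + 4.4854*b^2 - 1.8048*b + 0.2209)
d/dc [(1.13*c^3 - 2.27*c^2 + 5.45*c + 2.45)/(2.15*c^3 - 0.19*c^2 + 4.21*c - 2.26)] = (8.88178419700125e-16*c^5 + 4.6658*c^4 - 13.9204*c^3 - 31.9851*c^2 + 11.1914*c - 22.6315)/(4.6225*c^6 - 0.817*c^5 + 18.1391*c^4 - 11.3178*c^3 + 18.5829*c^2 - 19.0292*c + 5.1076)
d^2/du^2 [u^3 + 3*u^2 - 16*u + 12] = 6*u + 6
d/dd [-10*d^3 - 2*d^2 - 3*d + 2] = -30*d^2 - 4*d - 3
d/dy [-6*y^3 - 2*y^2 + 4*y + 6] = -18*y^2 - 4*y + 4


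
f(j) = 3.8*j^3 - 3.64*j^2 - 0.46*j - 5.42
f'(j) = 11.4*j^2 - 7.28*j - 0.46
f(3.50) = 111.30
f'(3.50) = 113.71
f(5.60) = 545.19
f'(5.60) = 316.28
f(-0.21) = -5.52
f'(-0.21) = 1.57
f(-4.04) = -313.54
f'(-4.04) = 215.02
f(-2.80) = -116.09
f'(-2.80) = 109.30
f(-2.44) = -81.17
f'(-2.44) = 85.17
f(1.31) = -3.73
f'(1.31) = 9.57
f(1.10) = -5.27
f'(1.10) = 5.33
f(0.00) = -5.42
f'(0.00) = -0.46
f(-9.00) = -3066.32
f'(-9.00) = 988.46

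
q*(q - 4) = q^2 - 4*q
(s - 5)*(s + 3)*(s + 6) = s^3 + 4*s^2 - 27*s - 90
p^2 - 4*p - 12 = (p - 6)*(p + 2)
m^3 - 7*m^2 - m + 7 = (m - 7)*(m - 1)*(m + 1)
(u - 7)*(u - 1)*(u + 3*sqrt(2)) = u^3 - 8*u^2 + 3*sqrt(2)*u^2 - 24*sqrt(2)*u + 7*u + 21*sqrt(2)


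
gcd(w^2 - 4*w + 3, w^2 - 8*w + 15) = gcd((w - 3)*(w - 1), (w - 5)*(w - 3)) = w - 3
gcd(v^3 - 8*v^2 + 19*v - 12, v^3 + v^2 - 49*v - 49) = 1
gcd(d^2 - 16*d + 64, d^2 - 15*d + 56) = d - 8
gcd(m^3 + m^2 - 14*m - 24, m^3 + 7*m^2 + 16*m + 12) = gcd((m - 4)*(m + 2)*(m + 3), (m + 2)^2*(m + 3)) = m^2 + 5*m + 6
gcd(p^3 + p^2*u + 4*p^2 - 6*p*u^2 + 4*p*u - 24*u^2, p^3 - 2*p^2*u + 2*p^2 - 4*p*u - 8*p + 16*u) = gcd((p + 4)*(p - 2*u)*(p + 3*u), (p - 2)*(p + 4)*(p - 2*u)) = p^2 - 2*p*u + 4*p - 8*u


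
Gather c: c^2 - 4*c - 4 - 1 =c^2 - 4*c - 5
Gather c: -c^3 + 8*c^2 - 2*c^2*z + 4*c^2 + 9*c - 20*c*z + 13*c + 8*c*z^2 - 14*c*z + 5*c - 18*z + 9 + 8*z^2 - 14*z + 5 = -c^3 + c^2*(12 - 2*z) + c*(8*z^2 - 34*z + 27) + 8*z^2 - 32*z + 14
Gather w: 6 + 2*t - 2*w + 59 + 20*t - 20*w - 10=22*t - 22*w + 55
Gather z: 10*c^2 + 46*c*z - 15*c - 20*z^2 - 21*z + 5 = 10*c^2 - 15*c - 20*z^2 + z*(46*c - 21) + 5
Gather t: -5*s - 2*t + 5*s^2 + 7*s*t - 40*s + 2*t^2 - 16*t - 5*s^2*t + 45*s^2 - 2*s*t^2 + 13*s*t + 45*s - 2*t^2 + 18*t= 50*s^2 - 2*s*t^2 + t*(-5*s^2 + 20*s)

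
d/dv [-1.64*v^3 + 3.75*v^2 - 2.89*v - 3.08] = -4.92*v^2 + 7.5*v - 2.89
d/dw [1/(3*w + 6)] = -1/(3*(w + 2)^2)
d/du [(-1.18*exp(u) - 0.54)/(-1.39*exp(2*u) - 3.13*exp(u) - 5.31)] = (-1.6402*exp(2*u) - 1.5012*exp(u) + 4.5756)*exp(u)/(1.9321*exp(4*u) + 8.7014*exp(3*u) + 24.5587*exp(2*u) + 33.2406*exp(u) + 28.1961)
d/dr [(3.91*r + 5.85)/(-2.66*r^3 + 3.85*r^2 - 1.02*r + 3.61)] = (20.8012*r^3 + 31.6295*r^2 - 45.045*r + 20.0821)/(7.0756*r^6 - 20.482*r^5 + 20.2489*r^4 - 27.0592*r^3 + 28.8374*r^2 - 7.3644*r + 13.0321)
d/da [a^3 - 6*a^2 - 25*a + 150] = 3*a^2 - 12*a - 25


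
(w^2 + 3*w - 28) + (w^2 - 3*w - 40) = 2*w^2 - 68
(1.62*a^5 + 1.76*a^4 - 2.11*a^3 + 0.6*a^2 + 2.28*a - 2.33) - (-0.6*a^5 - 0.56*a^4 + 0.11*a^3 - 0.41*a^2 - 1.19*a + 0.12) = 2.22*a^5 + 2.32*a^4 - 2.22*a^3 + 1.01*a^2 + 3.47*a - 2.45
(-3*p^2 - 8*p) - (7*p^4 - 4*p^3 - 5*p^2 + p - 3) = -7*p^4 + 4*p^3 + 2*p^2 - 9*p + 3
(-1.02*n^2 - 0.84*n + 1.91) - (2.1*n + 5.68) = -1.02*n^2 - 2.94*n - 3.77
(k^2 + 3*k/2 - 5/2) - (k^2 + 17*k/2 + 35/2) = -7*k - 20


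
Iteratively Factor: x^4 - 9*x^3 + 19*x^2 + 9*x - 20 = (x - 1)*(x^3 - 8*x^2 + 11*x + 20) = (x - 5)*(x - 1)*(x^2 - 3*x - 4) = (x - 5)*(x - 4)*(x - 1)*(x + 1)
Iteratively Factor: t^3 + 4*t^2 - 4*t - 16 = (t + 4)*(t^2 - 4) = (t - 2)*(t + 4)*(t + 2)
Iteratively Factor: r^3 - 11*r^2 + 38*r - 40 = (r - 4)*(r^2 - 7*r + 10) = (r - 4)*(r - 2)*(r - 5)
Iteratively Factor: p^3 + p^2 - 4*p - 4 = (p + 1)*(p^2 - 4) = (p + 1)*(p + 2)*(p - 2)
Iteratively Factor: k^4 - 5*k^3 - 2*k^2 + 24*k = (k)*(k^3 - 5*k^2 - 2*k + 24) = k*(k - 4)*(k^2 - k - 6) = k*(k - 4)*(k + 2)*(k - 3)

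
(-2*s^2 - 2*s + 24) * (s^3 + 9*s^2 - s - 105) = -2*s^5 - 20*s^4 + 8*s^3 + 428*s^2 + 186*s - 2520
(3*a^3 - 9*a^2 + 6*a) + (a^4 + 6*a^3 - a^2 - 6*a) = a^4 + 9*a^3 - 10*a^2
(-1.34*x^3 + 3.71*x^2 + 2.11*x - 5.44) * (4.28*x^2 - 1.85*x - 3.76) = -5.7352*x^5 + 18.3578*x^4 + 7.2057*x^3 - 41.1363*x^2 + 2.1304*x + 20.4544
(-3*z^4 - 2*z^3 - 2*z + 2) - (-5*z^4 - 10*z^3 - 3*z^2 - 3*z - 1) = 2*z^4 + 8*z^3 + 3*z^2 + z + 3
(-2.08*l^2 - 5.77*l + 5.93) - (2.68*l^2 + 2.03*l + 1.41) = -4.76*l^2 - 7.8*l + 4.52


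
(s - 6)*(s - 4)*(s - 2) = s^3 - 12*s^2 + 44*s - 48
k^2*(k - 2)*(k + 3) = k^4 + k^3 - 6*k^2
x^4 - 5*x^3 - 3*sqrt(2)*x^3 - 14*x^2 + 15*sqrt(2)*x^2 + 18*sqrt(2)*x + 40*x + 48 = (x - 6)*(x + 1)*(x - 4*sqrt(2))*(x + sqrt(2))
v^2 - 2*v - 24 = (v - 6)*(v + 4)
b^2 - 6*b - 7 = (b - 7)*(b + 1)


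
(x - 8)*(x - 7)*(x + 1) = x^3 - 14*x^2 + 41*x + 56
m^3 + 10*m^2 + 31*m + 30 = (m + 2)*(m + 3)*(m + 5)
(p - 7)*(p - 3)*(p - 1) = p^3 - 11*p^2 + 31*p - 21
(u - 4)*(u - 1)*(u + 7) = u^3 + 2*u^2 - 31*u + 28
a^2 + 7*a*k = a*(a + 7*k)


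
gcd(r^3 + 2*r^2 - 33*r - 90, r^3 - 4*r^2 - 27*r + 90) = r^2 - r - 30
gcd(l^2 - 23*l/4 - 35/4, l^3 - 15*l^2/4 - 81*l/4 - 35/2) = l^2 - 23*l/4 - 35/4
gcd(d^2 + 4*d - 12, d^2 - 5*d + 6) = d - 2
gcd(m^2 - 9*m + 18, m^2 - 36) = m - 6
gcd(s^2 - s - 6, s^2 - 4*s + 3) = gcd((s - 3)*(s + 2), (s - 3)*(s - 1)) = s - 3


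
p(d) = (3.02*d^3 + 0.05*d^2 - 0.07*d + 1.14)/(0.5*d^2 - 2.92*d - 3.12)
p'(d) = (2.92 - 1.0*d)*(3.02*d^3 + 0.05*d^2 - 0.07*d + 1.14)/(0.5*d^2 - 2.92*d - 3.12)^2 + (9.06*d^2 + 0.1*d - 0.07)/(0.5*d^2 - 2.92*d - 3.12) = (1.51*d^4 - 17.6368*d^3 - 28.3782*d^2 - 1.452*d + 3.5472)/(0.25*d^4 - 2.92*d^3 + 5.4064*d^2 + 18.2208*d + 9.7344)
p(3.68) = -21.43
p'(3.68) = -19.63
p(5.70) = -159.60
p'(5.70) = -209.88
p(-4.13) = -12.05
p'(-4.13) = 3.96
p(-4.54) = -13.70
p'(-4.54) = 4.11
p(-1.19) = -3.57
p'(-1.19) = -1.91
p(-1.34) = -3.52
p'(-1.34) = 0.64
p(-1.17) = -3.62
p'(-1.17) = -2.62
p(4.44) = -42.73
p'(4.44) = -39.17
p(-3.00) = -7.86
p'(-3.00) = 3.41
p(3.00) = -11.24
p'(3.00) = -11.20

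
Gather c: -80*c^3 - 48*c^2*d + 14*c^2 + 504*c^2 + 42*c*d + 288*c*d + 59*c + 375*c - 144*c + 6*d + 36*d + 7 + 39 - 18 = -80*c^3 + c^2*(518 - 48*d) + c*(330*d + 290) + 42*d + 28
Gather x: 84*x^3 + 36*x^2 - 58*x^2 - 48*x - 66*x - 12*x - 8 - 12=84*x^3 - 22*x^2 - 126*x - 20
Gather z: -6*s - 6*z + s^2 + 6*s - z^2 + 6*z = s^2 - z^2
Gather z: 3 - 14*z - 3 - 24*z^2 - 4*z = -24*z^2 - 18*z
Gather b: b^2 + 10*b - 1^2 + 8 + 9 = b^2 + 10*b + 16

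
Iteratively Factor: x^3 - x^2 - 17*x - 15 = (x - 5)*(x^2 + 4*x + 3) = (x - 5)*(x + 3)*(x + 1)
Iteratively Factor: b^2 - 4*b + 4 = (b - 2)*(b - 2)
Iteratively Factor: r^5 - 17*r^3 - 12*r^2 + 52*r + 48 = (r - 4)*(r^4 + 4*r^3 - r^2 - 16*r - 12) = (r - 4)*(r + 1)*(r^3 + 3*r^2 - 4*r - 12) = (r - 4)*(r + 1)*(r + 3)*(r^2 - 4) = (r - 4)*(r - 2)*(r + 1)*(r + 3)*(r + 2)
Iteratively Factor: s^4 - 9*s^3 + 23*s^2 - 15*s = (s - 5)*(s^3 - 4*s^2 + 3*s) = s*(s - 5)*(s^2 - 4*s + 3) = s*(s - 5)*(s - 1)*(s - 3)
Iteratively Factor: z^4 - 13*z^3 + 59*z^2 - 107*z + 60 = (z - 1)*(z^3 - 12*z^2 + 47*z - 60) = (z - 5)*(z - 1)*(z^2 - 7*z + 12) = (z - 5)*(z - 3)*(z - 1)*(z - 4)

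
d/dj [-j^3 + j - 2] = 1 - 3*j^2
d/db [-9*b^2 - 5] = -18*b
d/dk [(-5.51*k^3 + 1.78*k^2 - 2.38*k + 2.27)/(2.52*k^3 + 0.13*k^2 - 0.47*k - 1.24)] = (-5.2019*k^4 + 17.1746*k^3 + 2.8088*k^2 - 5.0046*k + 4.0181)/(6.3504*k^6 + 0.6552*k^5 - 2.3519*k^4 - 6.3718*k^3 - 0.1015*k^2 + 1.1656*k + 1.5376)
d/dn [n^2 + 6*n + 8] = 2*n + 6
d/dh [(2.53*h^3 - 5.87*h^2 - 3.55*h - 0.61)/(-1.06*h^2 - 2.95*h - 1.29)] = (-2.6818*h^4 - 14.927*h^3 + 3.7624*h^2 + 13.8514*h + 2.78)/(1.1236*h^4 + 6.254*h^3 + 11.4373*h^2 + 7.611*h + 1.6641)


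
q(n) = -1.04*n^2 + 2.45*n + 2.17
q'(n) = 2.45 - 2.08*n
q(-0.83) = -0.58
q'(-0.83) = 4.18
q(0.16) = 2.54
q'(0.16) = 2.12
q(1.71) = 3.32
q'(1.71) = -1.11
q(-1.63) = -4.59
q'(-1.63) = 5.84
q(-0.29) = 1.37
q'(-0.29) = 3.05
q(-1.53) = -4.01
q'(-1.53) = 5.63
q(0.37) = 2.93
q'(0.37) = 1.68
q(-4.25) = -27.03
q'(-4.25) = 11.29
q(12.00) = -118.19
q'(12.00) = -22.51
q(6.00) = -20.57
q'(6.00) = -10.03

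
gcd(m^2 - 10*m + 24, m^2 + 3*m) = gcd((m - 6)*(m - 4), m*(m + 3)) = 1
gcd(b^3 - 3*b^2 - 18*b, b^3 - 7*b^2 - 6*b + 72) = b^2 - 3*b - 18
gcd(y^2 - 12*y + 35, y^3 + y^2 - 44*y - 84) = y - 7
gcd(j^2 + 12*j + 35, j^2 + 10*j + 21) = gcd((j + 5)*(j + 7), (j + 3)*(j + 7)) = j + 7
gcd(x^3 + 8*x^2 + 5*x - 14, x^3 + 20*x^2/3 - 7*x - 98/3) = x^2 + 9*x + 14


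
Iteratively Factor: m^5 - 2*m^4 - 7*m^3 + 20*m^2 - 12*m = (m + 3)*(m^4 - 5*m^3 + 8*m^2 - 4*m) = (m - 1)*(m + 3)*(m^3 - 4*m^2 + 4*m) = m*(m - 1)*(m + 3)*(m^2 - 4*m + 4) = m*(m - 2)*(m - 1)*(m + 3)*(m - 2)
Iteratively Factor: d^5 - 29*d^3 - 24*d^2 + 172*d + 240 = (d + 2)*(d^4 - 2*d^3 - 25*d^2 + 26*d + 120) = (d + 2)*(d + 4)*(d^3 - 6*d^2 - d + 30) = (d - 3)*(d + 2)*(d + 4)*(d^2 - 3*d - 10) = (d - 3)*(d + 2)^2*(d + 4)*(d - 5)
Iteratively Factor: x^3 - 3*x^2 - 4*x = (x)*(x^2 - 3*x - 4) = x*(x + 1)*(x - 4)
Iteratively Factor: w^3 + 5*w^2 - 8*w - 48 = (w + 4)*(w^2 + w - 12) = (w + 4)^2*(w - 3)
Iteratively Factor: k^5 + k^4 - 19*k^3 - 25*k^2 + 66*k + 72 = (k - 4)*(k^4 + 5*k^3 + k^2 - 21*k - 18) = (k - 4)*(k + 3)*(k^3 + 2*k^2 - 5*k - 6) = (k - 4)*(k + 3)^2*(k^2 - k - 2) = (k - 4)*(k - 2)*(k + 3)^2*(k + 1)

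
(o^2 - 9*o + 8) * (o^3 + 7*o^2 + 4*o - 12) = o^5 - 2*o^4 - 51*o^3 + 8*o^2 + 140*o - 96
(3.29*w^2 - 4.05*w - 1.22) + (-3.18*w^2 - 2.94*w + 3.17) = 0.11*w^2 - 6.99*w + 1.95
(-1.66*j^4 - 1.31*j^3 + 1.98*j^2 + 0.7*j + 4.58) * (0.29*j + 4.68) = -0.4814*j^5 - 8.1487*j^4 - 5.5566*j^3 + 9.4694*j^2 + 4.6042*j + 21.4344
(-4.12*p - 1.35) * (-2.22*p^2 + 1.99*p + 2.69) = 9.1464*p^3 - 5.2018*p^2 - 13.7693*p - 3.6315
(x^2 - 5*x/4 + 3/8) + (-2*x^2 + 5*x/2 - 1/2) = -x^2 + 5*x/4 - 1/8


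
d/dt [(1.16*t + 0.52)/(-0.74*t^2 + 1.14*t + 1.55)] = (0.8584*t^2 + 0.7696*t + 1.2052)/(0.5476*t^4 - 1.6872*t^3 - 0.9944*t^2 + 3.534*t + 2.4025)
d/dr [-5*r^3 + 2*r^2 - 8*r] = -15*r^2 + 4*r - 8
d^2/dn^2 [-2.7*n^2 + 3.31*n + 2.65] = -5.40000000000000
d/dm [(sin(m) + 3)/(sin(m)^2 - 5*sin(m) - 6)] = (-6*sin(m) + cos(m)^2 + 8)*cos(m)/((sin(m) - 6)^2*(sin(m) + 1)^2)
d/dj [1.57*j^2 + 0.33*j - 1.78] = 3.14*j + 0.33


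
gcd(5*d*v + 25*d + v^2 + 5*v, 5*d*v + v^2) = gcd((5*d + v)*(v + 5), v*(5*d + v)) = 5*d + v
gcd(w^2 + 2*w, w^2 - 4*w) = w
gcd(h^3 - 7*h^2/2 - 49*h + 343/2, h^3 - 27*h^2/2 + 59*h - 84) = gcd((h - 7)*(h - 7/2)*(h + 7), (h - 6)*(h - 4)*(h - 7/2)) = h - 7/2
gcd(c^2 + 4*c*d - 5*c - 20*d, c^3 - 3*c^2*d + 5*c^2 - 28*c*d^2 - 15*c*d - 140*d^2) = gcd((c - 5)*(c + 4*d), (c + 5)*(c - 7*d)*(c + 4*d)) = c + 4*d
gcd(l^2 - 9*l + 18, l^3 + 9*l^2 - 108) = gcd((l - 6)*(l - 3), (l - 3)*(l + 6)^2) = l - 3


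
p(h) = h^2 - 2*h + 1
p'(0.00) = -2.00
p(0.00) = 1.00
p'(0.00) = -2.00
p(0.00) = 1.00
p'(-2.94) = -7.88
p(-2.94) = 15.52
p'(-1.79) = -5.58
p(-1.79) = 7.78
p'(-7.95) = -17.90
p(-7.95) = 80.10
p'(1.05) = 0.10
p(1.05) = 0.00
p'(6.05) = 10.10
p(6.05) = 25.50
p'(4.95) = 7.90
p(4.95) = 15.60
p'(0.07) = -1.86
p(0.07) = 0.86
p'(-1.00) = -4.00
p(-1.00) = 4.00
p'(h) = 2*h - 2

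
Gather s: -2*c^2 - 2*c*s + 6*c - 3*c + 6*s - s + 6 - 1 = -2*c^2 + 3*c + s*(5 - 2*c) + 5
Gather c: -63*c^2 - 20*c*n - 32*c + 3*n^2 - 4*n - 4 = -63*c^2 + c*(-20*n - 32) + 3*n^2 - 4*n - 4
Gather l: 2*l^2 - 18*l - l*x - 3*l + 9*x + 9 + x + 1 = 2*l^2 + l*(-x - 21) + 10*x + 10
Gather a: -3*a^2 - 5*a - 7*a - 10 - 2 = -3*a^2 - 12*a - 12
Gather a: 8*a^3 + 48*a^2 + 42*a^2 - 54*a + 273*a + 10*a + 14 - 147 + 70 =8*a^3 + 90*a^2 + 229*a - 63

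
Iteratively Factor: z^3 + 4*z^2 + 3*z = (z + 1)*(z^2 + 3*z) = (z + 1)*(z + 3)*(z)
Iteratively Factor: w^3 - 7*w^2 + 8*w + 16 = (w - 4)*(w^2 - 3*w - 4) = (w - 4)*(w + 1)*(w - 4)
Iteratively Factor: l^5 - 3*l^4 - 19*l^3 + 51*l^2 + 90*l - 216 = (l + 3)*(l^4 - 6*l^3 - l^2 + 54*l - 72) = (l - 3)*(l + 3)*(l^3 - 3*l^2 - 10*l + 24) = (l - 4)*(l - 3)*(l + 3)*(l^2 + l - 6) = (l - 4)*(l - 3)*(l + 3)^2*(l - 2)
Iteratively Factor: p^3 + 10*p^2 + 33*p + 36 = (p + 4)*(p^2 + 6*p + 9) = (p + 3)*(p + 4)*(p + 3)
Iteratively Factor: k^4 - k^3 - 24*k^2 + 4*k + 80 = (k - 5)*(k^3 + 4*k^2 - 4*k - 16) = (k - 5)*(k - 2)*(k^2 + 6*k + 8) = (k - 5)*(k - 2)*(k + 4)*(k + 2)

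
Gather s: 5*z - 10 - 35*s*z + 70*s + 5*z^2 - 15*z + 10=s*(70 - 35*z) + 5*z^2 - 10*z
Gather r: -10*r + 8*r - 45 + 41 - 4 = -2*r - 8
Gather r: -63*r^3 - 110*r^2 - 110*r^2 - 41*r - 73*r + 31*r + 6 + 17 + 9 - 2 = -63*r^3 - 220*r^2 - 83*r + 30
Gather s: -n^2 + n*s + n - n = -n^2 + n*s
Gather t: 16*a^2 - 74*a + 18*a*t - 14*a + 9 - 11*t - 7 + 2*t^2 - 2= 16*a^2 - 88*a + 2*t^2 + t*(18*a - 11)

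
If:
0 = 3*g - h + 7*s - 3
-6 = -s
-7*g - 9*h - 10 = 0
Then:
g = -361/34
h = 243/34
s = 6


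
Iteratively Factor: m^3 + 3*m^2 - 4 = (m - 1)*(m^2 + 4*m + 4) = (m - 1)*(m + 2)*(m + 2)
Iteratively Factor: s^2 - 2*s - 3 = (s - 3)*(s + 1)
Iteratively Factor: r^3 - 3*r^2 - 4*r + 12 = (r - 3)*(r^2 - 4) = (r - 3)*(r + 2)*(r - 2)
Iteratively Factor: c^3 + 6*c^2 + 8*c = (c + 2)*(c^2 + 4*c) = (c + 2)*(c + 4)*(c)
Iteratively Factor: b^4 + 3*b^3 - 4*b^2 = (b + 4)*(b^3 - b^2) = b*(b + 4)*(b^2 - b) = b^2*(b + 4)*(b - 1)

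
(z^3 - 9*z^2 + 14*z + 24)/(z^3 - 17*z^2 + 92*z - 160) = (z^2 - 5*z - 6)/(z^2 - 13*z + 40)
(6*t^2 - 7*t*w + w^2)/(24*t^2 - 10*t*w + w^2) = (t - w)/(4*t - w)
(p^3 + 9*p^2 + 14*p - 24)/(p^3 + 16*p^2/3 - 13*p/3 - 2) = 3*(p + 4)/(3*p + 1)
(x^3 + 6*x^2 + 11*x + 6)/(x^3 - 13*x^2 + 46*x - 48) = (x^3 + 6*x^2 + 11*x + 6)/(x^3 - 13*x^2 + 46*x - 48)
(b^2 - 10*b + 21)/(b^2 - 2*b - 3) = (b - 7)/(b + 1)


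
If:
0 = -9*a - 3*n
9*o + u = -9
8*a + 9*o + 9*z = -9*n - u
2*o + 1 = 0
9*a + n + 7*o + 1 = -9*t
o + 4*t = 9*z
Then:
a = -151/390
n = 151/130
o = -1/2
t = 209/390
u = -9/2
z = 641/3510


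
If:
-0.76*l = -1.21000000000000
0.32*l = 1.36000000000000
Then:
No Solution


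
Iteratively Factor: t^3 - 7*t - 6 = (t + 2)*(t^2 - 2*t - 3) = (t - 3)*(t + 2)*(t + 1)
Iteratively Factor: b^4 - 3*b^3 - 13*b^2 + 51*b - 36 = (b - 1)*(b^3 - 2*b^2 - 15*b + 36) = (b - 3)*(b - 1)*(b^2 + b - 12) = (b - 3)^2*(b - 1)*(b + 4)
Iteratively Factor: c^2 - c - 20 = (c + 4)*(c - 5)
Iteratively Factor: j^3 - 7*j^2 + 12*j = (j - 3)*(j^2 - 4*j) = j*(j - 3)*(j - 4)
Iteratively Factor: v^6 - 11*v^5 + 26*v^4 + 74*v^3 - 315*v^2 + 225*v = (v - 5)*(v^5 - 6*v^4 - 4*v^3 + 54*v^2 - 45*v) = (v - 5)^2*(v^4 - v^3 - 9*v^2 + 9*v) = (v - 5)^2*(v - 1)*(v^3 - 9*v) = (v - 5)^2*(v - 1)*(v + 3)*(v^2 - 3*v) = (v - 5)^2*(v - 3)*(v - 1)*(v + 3)*(v)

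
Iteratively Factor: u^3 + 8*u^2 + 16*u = (u + 4)*(u^2 + 4*u) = (u + 4)^2*(u)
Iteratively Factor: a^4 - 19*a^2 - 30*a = (a + 2)*(a^3 - 2*a^2 - 15*a) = (a + 2)*(a + 3)*(a^2 - 5*a) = a*(a + 2)*(a + 3)*(a - 5)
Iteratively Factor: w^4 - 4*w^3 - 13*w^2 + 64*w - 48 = (w - 4)*(w^3 - 13*w + 12) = (w - 4)*(w + 4)*(w^2 - 4*w + 3) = (w - 4)*(w - 3)*(w + 4)*(w - 1)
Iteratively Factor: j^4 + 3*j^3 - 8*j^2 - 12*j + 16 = (j + 2)*(j^3 + j^2 - 10*j + 8) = (j - 1)*(j + 2)*(j^2 + 2*j - 8) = (j - 2)*(j - 1)*(j + 2)*(j + 4)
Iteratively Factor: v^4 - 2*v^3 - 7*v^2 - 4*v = (v + 1)*(v^3 - 3*v^2 - 4*v) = v*(v + 1)*(v^2 - 3*v - 4) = v*(v + 1)^2*(v - 4)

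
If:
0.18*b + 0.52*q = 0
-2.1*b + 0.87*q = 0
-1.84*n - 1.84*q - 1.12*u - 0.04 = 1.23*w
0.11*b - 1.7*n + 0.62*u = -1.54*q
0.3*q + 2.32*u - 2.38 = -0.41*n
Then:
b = 0.00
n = 0.35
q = 0.00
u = 0.96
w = -1.44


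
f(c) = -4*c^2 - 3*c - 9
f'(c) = -8*c - 3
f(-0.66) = -8.76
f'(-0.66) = 2.28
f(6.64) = -205.28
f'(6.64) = -56.12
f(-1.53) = -13.77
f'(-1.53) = 9.24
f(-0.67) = -8.79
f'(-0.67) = 2.36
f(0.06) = -9.19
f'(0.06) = -3.48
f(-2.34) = -23.88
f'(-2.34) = 15.72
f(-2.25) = -22.50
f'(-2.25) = 15.00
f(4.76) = -113.91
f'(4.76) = -41.08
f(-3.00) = -36.00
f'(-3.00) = 21.00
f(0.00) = -9.00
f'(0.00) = -3.00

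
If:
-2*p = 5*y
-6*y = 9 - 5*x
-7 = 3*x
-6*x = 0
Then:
No Solution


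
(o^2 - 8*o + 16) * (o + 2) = o^3 - 6*o^2 + 32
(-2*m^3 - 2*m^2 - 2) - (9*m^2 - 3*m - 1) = -2*m^3 - 11*m^2 + 3*m - 1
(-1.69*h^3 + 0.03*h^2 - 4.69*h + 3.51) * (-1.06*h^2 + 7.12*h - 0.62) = 1.7914*h^5 - 12.0646*h^4 + 6.2328*h^3 - 37.132*h^2 + 27.899*h - 2.1762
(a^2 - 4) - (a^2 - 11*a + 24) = 11*a - 28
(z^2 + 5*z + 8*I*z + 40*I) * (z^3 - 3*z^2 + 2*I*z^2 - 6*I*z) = z^5 + 2*z^4 + 10*I*z^4 - 31*z^3 + 20*I*z^3 - 32*z^2 - 150*I*z^2 + 240*z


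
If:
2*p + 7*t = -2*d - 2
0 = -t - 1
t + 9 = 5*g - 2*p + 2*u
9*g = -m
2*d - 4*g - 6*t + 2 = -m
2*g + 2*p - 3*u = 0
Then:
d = 225/64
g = 37/32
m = -333/32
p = -65/64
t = -1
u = 3/32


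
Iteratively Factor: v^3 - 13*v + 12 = (v + 4)*(v^2 - 4*v + 3) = (v - 1)*(v + 4)*(v - 3)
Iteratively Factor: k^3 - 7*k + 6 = (k - 2)*(k^2 + 2*k - 3) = (k - 2)*(k - 1)*(k + 3)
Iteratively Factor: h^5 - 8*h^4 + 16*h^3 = (h)*(h^4 - 8*h^3 + 16*h^2) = h*(h - 4)*(h^3 - 4*h^2) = h^2*(h - 4)*(h^2 - 4*h) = h^3*(h - 4)*(h - 4)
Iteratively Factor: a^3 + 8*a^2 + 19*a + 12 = (a + 3)*(a^2 + 5*a + 4) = (a + 1)*(a + 3)*(a + 4)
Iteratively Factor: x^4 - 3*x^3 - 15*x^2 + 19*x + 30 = (x - 5)*(x^3 + 2*x^2 - 5*x - 6) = (x - 5)*(x - 2)*(x^2 + 4*x + 3) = (x - 5)*(x - 2)*(x + 1)*(x + 3)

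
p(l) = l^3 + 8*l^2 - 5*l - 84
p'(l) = 3*l^2 + 16*l - 5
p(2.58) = -26.48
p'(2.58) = 56.25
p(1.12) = -78.16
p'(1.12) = 16.68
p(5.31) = 264.74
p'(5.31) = 164.55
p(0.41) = -84.64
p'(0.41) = 2.06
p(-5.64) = 19.27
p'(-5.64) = 0.19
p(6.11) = 412.21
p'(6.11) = 204.76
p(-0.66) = -77.50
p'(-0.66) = -14.25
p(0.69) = -83.31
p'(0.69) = 7.47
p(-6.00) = 18.00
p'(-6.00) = 7.00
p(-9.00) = -120.00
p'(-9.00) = 94.00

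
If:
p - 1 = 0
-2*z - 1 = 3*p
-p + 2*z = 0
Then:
No Solution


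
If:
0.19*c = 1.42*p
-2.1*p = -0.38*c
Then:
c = 0.00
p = 0.00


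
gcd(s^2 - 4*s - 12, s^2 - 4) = s + 2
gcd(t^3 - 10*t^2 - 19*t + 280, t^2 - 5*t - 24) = t - 8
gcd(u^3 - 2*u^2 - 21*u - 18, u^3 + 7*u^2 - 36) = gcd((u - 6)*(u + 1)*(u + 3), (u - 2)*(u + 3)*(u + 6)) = u + 3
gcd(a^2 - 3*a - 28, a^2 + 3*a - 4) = a + 4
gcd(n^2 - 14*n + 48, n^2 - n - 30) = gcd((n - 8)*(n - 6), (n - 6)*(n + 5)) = n - 6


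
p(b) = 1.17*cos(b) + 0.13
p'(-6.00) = -0.33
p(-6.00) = 1.25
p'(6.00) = 0.33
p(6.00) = 1.25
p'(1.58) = -1.17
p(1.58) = 0.12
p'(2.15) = -0.98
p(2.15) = -0.51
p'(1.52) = -1.17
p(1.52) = 0.19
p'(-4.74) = -1.17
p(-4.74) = 0.16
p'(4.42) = 1.12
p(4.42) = -0.21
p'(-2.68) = 0.52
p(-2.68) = -0.92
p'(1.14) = -1.06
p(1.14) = 0.62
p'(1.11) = -1.05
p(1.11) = 0.65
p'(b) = -1.17*sin(b)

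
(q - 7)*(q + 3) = q^2 - 4*q - 21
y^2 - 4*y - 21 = (y - 7)*(y + 3)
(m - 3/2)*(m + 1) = m^2 - m/2 - 3/2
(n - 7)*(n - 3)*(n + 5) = n^3 - 5*n^2 - 29*n + 105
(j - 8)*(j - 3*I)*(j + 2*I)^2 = j^4 - 8*j^3 + I*j^3 + 8*j^2 - 8*I*j^2 - 64*j + 12*I*j - 96*I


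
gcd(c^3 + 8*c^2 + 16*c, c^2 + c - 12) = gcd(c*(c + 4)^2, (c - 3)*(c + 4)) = c + 4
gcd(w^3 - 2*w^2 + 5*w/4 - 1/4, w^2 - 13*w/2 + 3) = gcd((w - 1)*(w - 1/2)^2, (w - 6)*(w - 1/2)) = w - 1/2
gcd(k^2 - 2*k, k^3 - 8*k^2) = k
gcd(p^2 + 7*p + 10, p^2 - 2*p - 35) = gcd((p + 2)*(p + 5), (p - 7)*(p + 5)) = p + 5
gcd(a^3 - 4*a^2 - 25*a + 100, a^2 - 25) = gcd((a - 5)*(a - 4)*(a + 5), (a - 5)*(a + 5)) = a^2 - 25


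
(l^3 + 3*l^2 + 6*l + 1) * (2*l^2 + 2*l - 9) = 2*l^5 + 8*l^4 + 9*l^3 - 13*l^2 - 52*l - 9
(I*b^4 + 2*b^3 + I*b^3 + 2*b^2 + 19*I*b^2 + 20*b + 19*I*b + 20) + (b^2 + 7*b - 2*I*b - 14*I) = I*b^4 + 2*b^3 + I*b^3 + 3*b^2 + 19*I*b^2 + 27*b + 17*I*b + 20 - 14*I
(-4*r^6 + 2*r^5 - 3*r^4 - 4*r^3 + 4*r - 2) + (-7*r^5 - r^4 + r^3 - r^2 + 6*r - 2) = -4*r^6 - 5*r^5 - 4*r^4 - 3*r^3 - r^2 + 10*r - 4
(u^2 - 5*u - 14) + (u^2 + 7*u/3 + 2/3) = 2*u^2 - 8*u/3 - 40/3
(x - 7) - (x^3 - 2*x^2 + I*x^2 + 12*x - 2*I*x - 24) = -x^3 + 2*x^2 - I*x^2 - 11*x + 2*I*x + 17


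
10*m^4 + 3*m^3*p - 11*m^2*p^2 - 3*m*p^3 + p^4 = (-5*m + p)*(-m + p)*(m + p)*(2*m + p)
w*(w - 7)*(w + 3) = w^3 - 4*w^2 - 21*w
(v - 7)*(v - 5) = v^2 - 12*v + 35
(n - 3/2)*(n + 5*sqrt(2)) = n^2 - 3*n/2 + 5*sqrt(2)*n - 15*sqrt(2)/2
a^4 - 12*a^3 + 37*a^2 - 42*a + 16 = (a - 8)*(a - 2)*(a - 1)^2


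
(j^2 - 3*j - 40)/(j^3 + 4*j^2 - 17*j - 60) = (j - 8)/(j^2 - j - 12)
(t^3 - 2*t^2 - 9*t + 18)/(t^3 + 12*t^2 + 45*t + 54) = (t^2 - 5*t + 6)/(t^2 + 9*t + 18)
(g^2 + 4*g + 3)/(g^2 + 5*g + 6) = (g + 1)/(g + 2)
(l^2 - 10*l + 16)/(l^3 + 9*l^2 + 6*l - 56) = (l - 8)/(l^2 + 11*l + 28)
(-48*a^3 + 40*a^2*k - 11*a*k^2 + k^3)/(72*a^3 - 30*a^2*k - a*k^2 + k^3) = (-4*a + k)/(6*a + k)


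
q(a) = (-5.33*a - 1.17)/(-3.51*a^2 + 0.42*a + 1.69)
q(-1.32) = -1.18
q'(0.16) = -3.71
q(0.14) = -1.14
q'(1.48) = -2.13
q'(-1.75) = -0.54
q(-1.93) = -0.75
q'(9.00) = -0.02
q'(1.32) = -3.47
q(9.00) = 0.18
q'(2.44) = -0.42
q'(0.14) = -3.55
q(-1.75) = -0.83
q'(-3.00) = -0.16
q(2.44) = 0.78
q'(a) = (-5.33*a - 1.17)*(7.02*a - 0.42)/(-3.51*a^2 + 0.42*a + 1.69)^2 - 5.33/(-3.51*a^2 + 0.42*a + 1.69) = (18.7083*a^2 - 2.2386*a - (5.33*a + 1.17)*(7.02*a - 0.42) - 9.0077)/(-3.51*a^2 + 0.42*a + 1.69)^2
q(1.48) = 1.68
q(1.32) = 2.12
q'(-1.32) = -1.22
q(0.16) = -1.21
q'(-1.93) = -0.42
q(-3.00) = -0.48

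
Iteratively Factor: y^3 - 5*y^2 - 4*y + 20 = (y - 5)*(y^2 - 4) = (y - 5)*(y - 2)*(y + 2)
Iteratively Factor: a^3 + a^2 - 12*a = (a - 3)*(a^2 + 4*a) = (a - 3)*(a + 4)*(a)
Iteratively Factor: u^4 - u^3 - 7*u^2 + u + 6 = (u - 1)*(u^3 - 7*u - 6) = (u - 3)*(u - 1)*(u^2 + 3*u + 2) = (u - 3)*(u - 1)*(u + 1)*(u + 2)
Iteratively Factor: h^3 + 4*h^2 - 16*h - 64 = (h - 4)*(h^2 + 8*h + 16) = (h - 4)*(h + 4)*(h + 4)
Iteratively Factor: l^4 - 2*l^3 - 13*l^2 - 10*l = (l + 2)*(l^3 - 4*l^2 - 5*l) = (l - 5)*(l + 2)*(l^2 + l) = l*(l - 5)*(l + 2)*(l + 1)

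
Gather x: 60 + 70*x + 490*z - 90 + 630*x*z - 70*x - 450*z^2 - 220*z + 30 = 630*x*z - 450*z^2 + 270*z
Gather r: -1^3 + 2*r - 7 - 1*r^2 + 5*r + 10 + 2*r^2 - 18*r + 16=r^2 - 11*r + 18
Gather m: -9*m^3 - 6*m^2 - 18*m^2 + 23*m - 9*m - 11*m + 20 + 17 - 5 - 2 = -9*m^3 - 24*m^2 + 3*m + 30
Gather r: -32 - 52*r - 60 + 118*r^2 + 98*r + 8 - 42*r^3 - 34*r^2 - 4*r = -42*r^3 + 84*r^2 + 42*r - 84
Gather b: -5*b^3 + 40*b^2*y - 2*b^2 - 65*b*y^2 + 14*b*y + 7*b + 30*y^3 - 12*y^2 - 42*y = -5*b^3 + b^2*(40*y - 2) + b*(-65*y^2 + 14*y + 7) + 30*y^3 - 12*y^2 - 42*y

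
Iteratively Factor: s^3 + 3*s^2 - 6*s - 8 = (s + 4)*(s^2 - s - 2) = (s - 2)*(s + 4)*(s + 1)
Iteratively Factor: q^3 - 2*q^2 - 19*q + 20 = (q - 5)*(q^2 + 3*q - 4) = (q - 5)*(q - 1)*(q + 4)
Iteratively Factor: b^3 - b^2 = (b)*(b^2 - b) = b^2*(b - 1)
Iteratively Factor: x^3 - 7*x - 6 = (x + 2)*(x^2 - 2*x - 3) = (x + 1)*(x + 2)*(x - 3)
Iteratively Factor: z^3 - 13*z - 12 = (z + 1)*(z^2 - z - 12) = (z - 4)*(z + 1)*(z + 3)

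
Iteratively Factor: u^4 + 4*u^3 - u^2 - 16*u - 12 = (u + 1)*(u^3 + 3*u^2 - 4*u - 12) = (u + 1)*(u + 3)*(u^2 - 4) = (u + 1)*(u + 2)*(u + 3)*(u - 2)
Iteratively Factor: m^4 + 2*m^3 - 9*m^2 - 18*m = (m + 3)*(m^3 - m^2 - 6*m) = (m - 3)*(m + 3)*(m^2 + 2*m) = m*(m - 3)*(m + 3)*(m + 2)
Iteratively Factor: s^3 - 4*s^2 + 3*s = (s - 1)*(s^2 - 3*s) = s*(s - 1)*(s - 3)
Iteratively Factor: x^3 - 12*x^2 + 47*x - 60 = (x - 5)*(x^2 - 7*x + 12) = (x - 5)*(x - 3)*(x - 4)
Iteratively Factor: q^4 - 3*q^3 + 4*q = (q)*(q^3 - 3*q^2 + 4) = q*(q - 2)*(q^2 - q - 2) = q*(q - 2)*(q + 1)*(q - 2)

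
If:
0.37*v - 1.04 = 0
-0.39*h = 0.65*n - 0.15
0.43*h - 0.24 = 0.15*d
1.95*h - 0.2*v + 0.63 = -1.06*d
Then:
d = -0.66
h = 0.33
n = 0.03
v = 2.81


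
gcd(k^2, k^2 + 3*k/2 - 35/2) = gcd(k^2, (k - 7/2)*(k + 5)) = 1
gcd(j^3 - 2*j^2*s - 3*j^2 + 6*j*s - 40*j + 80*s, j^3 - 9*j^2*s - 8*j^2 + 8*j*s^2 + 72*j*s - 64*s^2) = j - 8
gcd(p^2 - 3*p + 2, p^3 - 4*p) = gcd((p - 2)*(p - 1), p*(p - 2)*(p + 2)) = p - 2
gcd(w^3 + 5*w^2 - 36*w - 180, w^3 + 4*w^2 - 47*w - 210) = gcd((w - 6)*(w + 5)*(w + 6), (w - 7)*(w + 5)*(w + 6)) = w^2 + 11*w + 30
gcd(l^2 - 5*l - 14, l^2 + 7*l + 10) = l + 2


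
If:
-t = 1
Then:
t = -1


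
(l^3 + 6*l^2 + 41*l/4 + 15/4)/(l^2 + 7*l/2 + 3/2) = l + 5/2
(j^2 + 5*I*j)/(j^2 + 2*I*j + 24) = j*(j + 5*I)/(j^2 + 2*I*j + 24)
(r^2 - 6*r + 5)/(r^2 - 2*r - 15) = (r - 1)/(r + 3)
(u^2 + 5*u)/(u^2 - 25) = u/(u - 5)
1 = 1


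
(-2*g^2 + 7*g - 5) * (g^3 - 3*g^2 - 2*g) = -2*g^5 + 13*g^4 - 22*g^3 + g^2 + 10*g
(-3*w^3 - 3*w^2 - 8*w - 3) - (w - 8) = -3*w^3 - 3*w^2 - 9*w + 5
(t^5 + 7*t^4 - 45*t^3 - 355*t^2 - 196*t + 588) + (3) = t^5 + 7*t^4 - 45*t^3 - 355*t^2 - 196*t + 591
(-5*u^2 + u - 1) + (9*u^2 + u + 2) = 4*u^2 + 2*u + 1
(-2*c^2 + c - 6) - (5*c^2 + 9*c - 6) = -7*c^2 - 8*c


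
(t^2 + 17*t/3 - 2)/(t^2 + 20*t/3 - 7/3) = (t + 6)/(t + 7)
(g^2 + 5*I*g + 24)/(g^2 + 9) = (g + 8*I)/(g + 3*I)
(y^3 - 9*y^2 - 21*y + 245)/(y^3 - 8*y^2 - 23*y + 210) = (y - 7)/(y - 6)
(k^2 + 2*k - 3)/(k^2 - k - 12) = (k - 1)/(k - 4)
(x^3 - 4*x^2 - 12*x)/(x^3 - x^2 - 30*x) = (x + 2)/(x + 5)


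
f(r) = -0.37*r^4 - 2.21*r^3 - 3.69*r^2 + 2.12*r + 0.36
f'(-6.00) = 127.40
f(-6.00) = -147.36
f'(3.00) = -119.65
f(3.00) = -116.13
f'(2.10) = -56.32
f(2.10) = -39.12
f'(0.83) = -9.42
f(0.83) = -1.86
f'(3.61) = -180.55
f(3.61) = -206.89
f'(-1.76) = 2.64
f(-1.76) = -6.30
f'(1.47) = -27.76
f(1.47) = -13.25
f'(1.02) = -13.88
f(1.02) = -4.06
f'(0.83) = -9.42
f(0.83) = -1.86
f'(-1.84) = 2.47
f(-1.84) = -6.51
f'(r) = -1.48*r^3 - 6.63*r^2 - 7.38*r + 2.12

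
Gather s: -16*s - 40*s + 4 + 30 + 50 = 84 - 56*s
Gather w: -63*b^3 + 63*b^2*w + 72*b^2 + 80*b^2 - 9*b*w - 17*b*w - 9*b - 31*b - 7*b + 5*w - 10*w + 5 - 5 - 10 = -63*b^3 + 152*b^2 - 47*b + w*(63*b^2 - 26*b - 5) - 10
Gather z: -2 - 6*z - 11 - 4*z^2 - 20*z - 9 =-4*z^2 - 26*z - 22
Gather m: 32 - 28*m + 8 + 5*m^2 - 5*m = 5*m^2 - 33*m + 40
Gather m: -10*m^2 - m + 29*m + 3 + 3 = -10*m^2 + 28*m + 6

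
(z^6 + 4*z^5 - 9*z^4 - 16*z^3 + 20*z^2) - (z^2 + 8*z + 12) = z^6 + 4*z^5 - 9*z^4 - 16*z^3 + 19*z^2 - 8*z - 12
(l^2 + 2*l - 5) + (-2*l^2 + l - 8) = -l^2 + 3*l - 13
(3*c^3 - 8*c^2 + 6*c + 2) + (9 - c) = 3*c^3 - 8*c^2 + 5*c + 11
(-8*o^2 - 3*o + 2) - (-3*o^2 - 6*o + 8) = -5*o^2 + 3*o - 6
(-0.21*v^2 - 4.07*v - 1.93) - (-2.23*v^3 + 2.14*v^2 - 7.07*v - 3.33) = 2.23*v^3 - 2.35*v^2 + 3.0*v + 1.4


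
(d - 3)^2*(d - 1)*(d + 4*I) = d^4 - 7*d^3 + 4*I*d^3 + 15*d^2 - 28*I*d^2 - 9*d + 60*I*d - 36*I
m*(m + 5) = m^2 + 5*m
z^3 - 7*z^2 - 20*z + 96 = (z - 8)*(z - 3)*(z + 4)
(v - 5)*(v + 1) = v^2 - 4*v - 5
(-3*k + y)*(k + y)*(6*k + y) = -18*k^3 - 15*k^2*y + 4*k*y^2 + y^3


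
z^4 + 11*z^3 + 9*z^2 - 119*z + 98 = (z - 2)*(z - 1)*(z + 7)^2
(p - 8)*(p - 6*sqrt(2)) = p^2 - 6*sqrt(2)*p - 8*p + 48*sqrt(2)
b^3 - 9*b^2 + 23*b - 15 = (b - 5)*(b - 3)*(b - 1)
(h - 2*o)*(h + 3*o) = h^2 + h*o - 6*o^2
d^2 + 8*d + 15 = (d + 3)*(d + 5)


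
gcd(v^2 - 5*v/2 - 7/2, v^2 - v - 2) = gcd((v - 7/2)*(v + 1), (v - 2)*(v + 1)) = v + 1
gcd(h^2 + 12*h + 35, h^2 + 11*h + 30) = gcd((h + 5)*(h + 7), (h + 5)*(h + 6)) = h + 5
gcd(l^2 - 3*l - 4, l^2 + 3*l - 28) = l - 4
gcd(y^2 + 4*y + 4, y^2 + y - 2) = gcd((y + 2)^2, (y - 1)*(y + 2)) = y + 2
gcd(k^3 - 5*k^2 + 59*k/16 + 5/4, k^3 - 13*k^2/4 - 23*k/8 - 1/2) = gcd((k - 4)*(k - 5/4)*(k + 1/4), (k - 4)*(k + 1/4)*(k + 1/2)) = k^2 - 15*k/4 - 1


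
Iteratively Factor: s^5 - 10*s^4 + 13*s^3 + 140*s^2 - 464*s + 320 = (s - 4)*(s^4 - 6*s^3 - 11*s^2 + 96*s - 80) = (s - 4)*(s - 1)*(s^3 - 5*s^2 - 16*s + 80) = (s - 5)*(s - 4)*(s - 1)*(s^2 - 16) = (s - 5)*(s - 4)*(s - 1)*(s + 4)*(s - 4)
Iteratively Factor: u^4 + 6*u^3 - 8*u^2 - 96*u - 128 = (u - 4)*(u^3 + 10*u^2 + 32*u + 32) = (u - 4)*(u + 2)*(u^2 + 8*u + 16) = (u - 4)*(u + 2)*(u + 4)*(u + 4)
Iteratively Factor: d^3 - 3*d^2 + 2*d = (d - 1)*(d^2 - 2*d) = (d - 2)*(d - 1)*(d)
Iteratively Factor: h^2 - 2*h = (h - 2)*(h)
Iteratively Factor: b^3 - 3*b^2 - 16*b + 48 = (b + 4)*(b^2 - 7*b + 12) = (b - 3)*(b + 4)*(b - 4)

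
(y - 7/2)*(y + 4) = y^2 + y/2 - 14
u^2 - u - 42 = (u - 7)*(u + 6)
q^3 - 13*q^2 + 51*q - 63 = (q - 7)*(q - 3)^2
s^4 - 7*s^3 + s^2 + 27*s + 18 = (s - 6)*(s - 3)*(s + 1)^2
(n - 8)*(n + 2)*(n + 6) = n^3 - 52*n - 96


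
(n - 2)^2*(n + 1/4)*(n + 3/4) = n^4 - 3*n^3 + 3*n^2/16 + 13*n/4 + 3/4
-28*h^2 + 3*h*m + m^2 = (-4*h + m)*(7*h + m)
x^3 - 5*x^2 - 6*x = x*(x - 6)*(x + 1)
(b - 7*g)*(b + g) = b^2 - 6*b*g - 7*g^2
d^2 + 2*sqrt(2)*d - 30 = (d - 3*sqrt(2))*(d + 5*sqrt(2))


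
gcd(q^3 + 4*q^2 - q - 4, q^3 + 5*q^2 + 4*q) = q^2 + 5*q + 4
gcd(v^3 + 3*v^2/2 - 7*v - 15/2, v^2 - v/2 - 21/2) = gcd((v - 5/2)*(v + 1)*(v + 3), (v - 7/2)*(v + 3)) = v + 3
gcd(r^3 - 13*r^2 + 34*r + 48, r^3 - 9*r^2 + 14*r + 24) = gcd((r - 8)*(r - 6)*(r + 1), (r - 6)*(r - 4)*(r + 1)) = r^2 - 5*r - 6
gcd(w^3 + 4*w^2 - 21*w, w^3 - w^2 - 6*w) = w^2 - 3*w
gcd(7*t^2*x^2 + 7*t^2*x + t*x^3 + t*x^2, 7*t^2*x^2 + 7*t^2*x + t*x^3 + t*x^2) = 7*t^2*x^2 + 7*t^2*x + t*x^3 + t*x^2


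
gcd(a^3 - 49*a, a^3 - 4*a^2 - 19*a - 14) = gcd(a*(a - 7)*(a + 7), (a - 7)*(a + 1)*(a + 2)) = a - 7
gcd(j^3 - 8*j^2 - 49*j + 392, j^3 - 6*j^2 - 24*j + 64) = j - 8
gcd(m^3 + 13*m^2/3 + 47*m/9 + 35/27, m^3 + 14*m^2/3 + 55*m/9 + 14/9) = m^2 + 8*m/3 + 7/9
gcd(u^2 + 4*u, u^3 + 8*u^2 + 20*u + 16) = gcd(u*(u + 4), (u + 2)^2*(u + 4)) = u + 4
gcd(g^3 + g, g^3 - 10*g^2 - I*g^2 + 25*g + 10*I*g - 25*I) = g - I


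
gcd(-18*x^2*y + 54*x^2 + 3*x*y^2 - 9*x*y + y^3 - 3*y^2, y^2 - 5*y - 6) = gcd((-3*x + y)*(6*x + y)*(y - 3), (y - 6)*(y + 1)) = 1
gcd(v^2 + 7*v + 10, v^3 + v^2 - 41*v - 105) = v + 5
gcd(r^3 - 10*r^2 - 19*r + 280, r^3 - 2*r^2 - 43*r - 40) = r^2 - 3*r - 40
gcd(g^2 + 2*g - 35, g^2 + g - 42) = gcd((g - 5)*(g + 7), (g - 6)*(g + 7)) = g + 7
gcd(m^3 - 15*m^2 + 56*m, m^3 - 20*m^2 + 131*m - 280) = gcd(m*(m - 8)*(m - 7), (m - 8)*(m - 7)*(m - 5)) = m^2 - 15*m + 56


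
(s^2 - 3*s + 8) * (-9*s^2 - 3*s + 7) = -9*s^4 + 24*s^3 - 56*s^2 - 45*s + 56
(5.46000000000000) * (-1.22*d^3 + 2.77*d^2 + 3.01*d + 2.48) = -6.6612*d^3 + 15.1242*d^2 + 16.4346*d + 13.5408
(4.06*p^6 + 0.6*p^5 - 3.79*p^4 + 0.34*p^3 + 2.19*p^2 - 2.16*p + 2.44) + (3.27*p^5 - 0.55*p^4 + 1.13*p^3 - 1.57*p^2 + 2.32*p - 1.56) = 4.06*p^6 + 3.87*p^5 - 4.34*p^4 + 1.47*p^3 + 0.62*p^2 + 0.16*p + 0.88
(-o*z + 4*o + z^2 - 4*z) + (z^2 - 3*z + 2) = -o*z + 4*o + 2*z^2 - 7*z + 2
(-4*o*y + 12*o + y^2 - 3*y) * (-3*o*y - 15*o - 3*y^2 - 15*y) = 12*o^2*y^2 + 24*o^2*y - 180*o^2 + 9*o*y^3 + 18*o*y^2 - 135*o*y - 3*y^4 - 6*y^3 + 45*y^2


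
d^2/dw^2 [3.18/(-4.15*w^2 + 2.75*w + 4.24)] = (-109.5351*w^2 + 72.5835*w + 3.18*(8.3*w - 2.75)*(16.6*w - 5.5) + 111.91056)/(-4.15*w^2 + 2.75*w + 4.24)^3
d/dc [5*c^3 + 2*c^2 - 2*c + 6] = 15*c^2 + 4*c - 2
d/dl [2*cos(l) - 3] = -2*sin(l)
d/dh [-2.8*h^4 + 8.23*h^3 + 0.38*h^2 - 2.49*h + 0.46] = -11.2*h^3 + 24.69*h^2 + 0.76*h - 2.49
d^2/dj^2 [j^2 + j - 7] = 2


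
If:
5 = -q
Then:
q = -5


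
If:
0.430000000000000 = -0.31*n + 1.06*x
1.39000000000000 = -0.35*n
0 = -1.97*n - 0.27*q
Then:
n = -3.97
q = 28.98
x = -0.76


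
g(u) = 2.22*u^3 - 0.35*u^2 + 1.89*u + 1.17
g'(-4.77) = 156.76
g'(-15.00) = 1510.89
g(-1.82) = -16.81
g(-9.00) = -1662.57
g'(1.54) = 16.61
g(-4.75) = -253.63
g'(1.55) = 16.81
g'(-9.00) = 547.65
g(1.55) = 11.53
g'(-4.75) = 155.48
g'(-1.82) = 25.22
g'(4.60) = 139.60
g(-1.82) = -16.81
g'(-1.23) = 12.83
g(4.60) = 218.54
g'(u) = 6.66*u^2 - 0.7*u + 1.89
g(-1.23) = -5.82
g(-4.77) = -256.75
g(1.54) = 11.36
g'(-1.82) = 25.22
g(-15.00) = -7598.43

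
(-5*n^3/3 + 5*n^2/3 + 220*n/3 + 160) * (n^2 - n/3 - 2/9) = -5*n^5/3 + 20*n^4/9 + 1975*n^3/27 + 3650*n^2/27 - 1880*n/27 - 320/9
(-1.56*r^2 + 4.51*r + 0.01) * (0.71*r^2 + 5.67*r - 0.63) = -1.1076*r^4 - 5.6431*r^3 + 26.5616*r^2 - 2.7846*r - 0.0063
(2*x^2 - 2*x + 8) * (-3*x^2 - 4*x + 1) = -6*x^4 - 2*x^3 - 14*x^2 - 34*x + 8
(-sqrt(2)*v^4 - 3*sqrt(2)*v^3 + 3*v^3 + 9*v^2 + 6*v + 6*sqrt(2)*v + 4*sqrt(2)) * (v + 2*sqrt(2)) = -sqrt(2)*v^5 - 3*sqrt(2)*v^4 - v^4 - 3*v^3 + 6*sqrt(2)*v^3 + 6*v^2 + 24*sqrt(2)*v^2 + 16*sqrt(2)*v + 24*v + 16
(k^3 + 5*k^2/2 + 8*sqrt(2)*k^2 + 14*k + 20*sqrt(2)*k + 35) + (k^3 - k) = 2*k^3 + 5*k^2/2 + 8*sqrt(2)*k^2 + 13*k + 20*sqrt(2)*k + 35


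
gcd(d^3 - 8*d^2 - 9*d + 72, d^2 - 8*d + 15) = d - 3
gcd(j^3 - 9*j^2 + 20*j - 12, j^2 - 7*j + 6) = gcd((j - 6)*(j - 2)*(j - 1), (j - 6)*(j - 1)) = j^2 - 7*j + 6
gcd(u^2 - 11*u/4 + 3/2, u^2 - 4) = u - 2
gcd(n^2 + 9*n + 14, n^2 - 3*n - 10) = n + 2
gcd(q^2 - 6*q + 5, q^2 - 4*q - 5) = q - 5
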